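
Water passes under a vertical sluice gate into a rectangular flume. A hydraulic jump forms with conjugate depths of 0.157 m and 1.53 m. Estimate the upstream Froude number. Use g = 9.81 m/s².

Fr₁ = 7.24

For a rectangular channel the momentum equation gives q² = ½·g·y₁·y₂·(y₁ + y₂) = ½×9.81×0.157×1.53×1.69 = 1.99.
q = √1.99 = 1.41 m²/s.
V₁ = q/y₁ = 8.98 m/s; Fr₁ = V₁/√(g·y₁) = 7.24.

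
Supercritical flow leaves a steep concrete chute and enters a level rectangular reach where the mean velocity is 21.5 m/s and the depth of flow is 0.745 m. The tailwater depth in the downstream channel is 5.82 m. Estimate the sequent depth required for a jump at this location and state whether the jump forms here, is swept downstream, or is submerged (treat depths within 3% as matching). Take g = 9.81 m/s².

Fr₁ = V₁/√(g·y₁) = 21.5/√(9.81×0.745) = 7.95.
By Bélanger, y₂/y₁ = ½[√(1 + 8Fr₁²) − 1] = ½[√507.0 − 1] = 10.8.
y₂ = 10.8 × 0.745 = 8.01 m.
Tailwater y_tw = 5.82 m: y_tw < y₂, so the jump is swept downstream.

y₂ = 8.01 m; the jump is swept downstream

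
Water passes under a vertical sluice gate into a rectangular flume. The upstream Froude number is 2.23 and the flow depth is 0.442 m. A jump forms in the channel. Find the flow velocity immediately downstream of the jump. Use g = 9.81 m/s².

V₂ = 1.72 m/s

Fr₁ = 2.23 (given).
By Bélanger, y₂/y₁ = ½[√(1 + 8Fr₁²) − 1] = ½[√40.78 − 1] = 2.69.
y₂ = 2.69 × 0.442 = 1.19 m.
V₁ = Fr₁·√(g·y₁) = 2.23×√(9.81×0.442) = 4.64 m/s; q = V₁·y₁ = 2.05 m²/s.
V₂ = q/y₂ = 2.05/1.19 = 1.72 m/s.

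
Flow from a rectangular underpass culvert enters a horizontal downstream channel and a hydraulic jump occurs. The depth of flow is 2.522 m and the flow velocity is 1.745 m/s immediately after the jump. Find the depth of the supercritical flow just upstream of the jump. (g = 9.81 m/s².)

y₁ = 0.5155 m

Fr₂ = V₂/√(g·y₂) = 1.745/√(9.81×2.522) = 0.3508.
From the momentum equation (using Fr₂), y₁/y₂ = ½[√(1 + 8Fr₂²) − 1] = ½[√1.9846 − 1] = 0.2044.
y₁ = 0.2044 × 2.522 = 0.5155 m.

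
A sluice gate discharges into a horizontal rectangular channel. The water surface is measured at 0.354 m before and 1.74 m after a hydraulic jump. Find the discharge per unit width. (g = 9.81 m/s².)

For a rectangular channel the momentum equation gives q² = ½·g·y₁·y₂·(y₁ + y₂) = ½×9.81×0.354×1.74×2.09 = 6.33.
q = √6.33 = 2.52 m²/s.

q = 2.52 m²/s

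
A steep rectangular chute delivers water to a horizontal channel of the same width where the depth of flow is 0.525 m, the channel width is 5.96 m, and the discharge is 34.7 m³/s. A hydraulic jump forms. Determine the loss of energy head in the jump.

ΔE = 3.27 m

q = Q/b = 34.7/5.96 = 5.82 m²/s; V₁ = q/y₁ = 11.1 m/s. Fr₁ = V₁/√(g·y₁) = 4.89.
Sequent-depth ratio: y₂/y₁ = ½[√(1 + 8Fr₁²) − 1] = ½[√192.0 − 1] = 6.43.
y₂ = 6.43 × 0.525 = 3.38 m.
V₂ = q/y₂ = 5.82/3.38 = 1.73 m/s. E₁ = y₁ + V₁²/2g = 6.79 m; E₂ = y₂ + V₂²/2g = 3.53 m. ΔE = E₁ − E₂ = 3.27 m.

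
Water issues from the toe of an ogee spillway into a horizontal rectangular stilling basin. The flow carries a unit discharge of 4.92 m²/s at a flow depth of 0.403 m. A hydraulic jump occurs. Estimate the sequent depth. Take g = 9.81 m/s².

y₂ = 3.30 m

V₁ = q/y₁ = 4.92/0.403 = 12.2 m/s. Fr₁ = V₁/√(g·y₁) = 12.2/√(9.81×0.403) = 6.14.
Sequent-depth ratio: y₂/y₁ = ½[√(1 + 8Fr₁²) − 1] = ½[√302.6 − 1] = 8.20.
y₂ = 8.20 × 0.403 = 3.30 m.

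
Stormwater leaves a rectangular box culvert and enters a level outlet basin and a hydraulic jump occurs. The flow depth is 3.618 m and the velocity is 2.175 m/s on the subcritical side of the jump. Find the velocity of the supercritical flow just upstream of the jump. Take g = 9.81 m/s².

Fr₂ = V₂/√(g·y₂) = 2.175/√(9.81×3.618) = 0.3651.
Applying the sequent-depth relation in reverse, y₁/y₂ = ½[√(1 + 8Fr₂²) − 1] = ½[√2.0663 − 1] = 0.2187.
y₁ = 0.2187 × 3.618 = 0.7914 m.
V₁ = q/y₁ = 7.869/0.7914 = 9.944 m/s.

V₁ = 9.944 m/s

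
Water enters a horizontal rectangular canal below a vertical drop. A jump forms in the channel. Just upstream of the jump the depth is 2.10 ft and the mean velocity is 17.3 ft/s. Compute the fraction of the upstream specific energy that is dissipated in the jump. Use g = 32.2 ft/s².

Fr₁ = V₁/√(g·y₁) = 17.3/√(32.2×2.10) = 2.10.
Conjugate-depth relation: y₂/y₁ = ½[√(1 + 8Fr₁²) − 1] = ½[√36.41 − 1] = 2.52.
y₂ = 2.52 × 2.10 = 5.29 ft.
E₁ = y₁ + V₁²/2g = 6.75 ft. ΔE = (y₂ − y₁)³/(4y₁y₂) = 0.728 ft. ΔE/E₁ = 0.728/6.75 = 0.108.

ΔE/E₁ = 0.108 (10.8%)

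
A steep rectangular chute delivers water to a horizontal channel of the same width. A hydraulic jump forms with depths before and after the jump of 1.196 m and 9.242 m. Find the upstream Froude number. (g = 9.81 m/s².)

Fr₁ = 5.807

For a rectangular channel the momentum equation gives q² = ½·g·y₁·y₂·(y₁ + y₂) = ½×9.81×1.196×9.242×10.44 = 565.9.
q = √565.9 = 23.79 m²/s.
V₁ = q/y₁ = 19.89 m/s; Fr₁ = V₁/√(g·y₁) = 5.807.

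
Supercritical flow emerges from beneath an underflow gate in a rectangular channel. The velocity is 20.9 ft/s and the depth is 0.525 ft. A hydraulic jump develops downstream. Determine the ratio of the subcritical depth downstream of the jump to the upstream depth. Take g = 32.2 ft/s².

Fr₁ = V₁/√(g·y₁) = 20.9/√(32.2×0.525) = 5.08.
Bélanger equation: y₂/y₁ = ½[√(1 + 8Fr₁²) − 1] = ½[√207.7 − 1] = 6.71.

y₂/y₁ = 6.71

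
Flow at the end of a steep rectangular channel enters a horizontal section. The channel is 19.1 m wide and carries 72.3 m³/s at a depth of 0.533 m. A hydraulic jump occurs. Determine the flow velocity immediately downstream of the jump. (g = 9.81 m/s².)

q = Q/b = 72.3/19.1 = 3.79 m²/s; V₁ = q/y₁ = 7.10 m/s. Fr₁ = V₁/√(g·y₁) = 3.11.
Conjugate-depth relation: y₂/y₁ = ½[√(1 + 8Fr₁²) − 1] = ½[√78.17 − 1] = 3.92.
y₂ = 3.92 × 0.533 = 2.09 m.
V₂ = q/y₂ = 3.79/2.09 = 1.81 m/s.

V₂ = 1.81 m/s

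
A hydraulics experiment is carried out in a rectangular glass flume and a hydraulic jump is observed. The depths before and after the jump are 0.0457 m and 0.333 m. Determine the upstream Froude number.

Fr₁ = 5.49

For a rectangular channel the momentum equation gives q² = ½·g·y₁·y₂·(y₁ + y₂) = ½×9.81×0.0457×0.333×0.379 = 0.0283.
q = √0.0283 = 0.168 m²/s.
V₁ = q/y₁ = 3.68 m/s; Fr₁ = V₁/√(g·y₁) = 5.49.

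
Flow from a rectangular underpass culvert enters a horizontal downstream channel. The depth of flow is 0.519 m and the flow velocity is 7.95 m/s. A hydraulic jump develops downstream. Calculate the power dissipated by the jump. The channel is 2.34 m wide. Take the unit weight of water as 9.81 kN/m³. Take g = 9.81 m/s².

Fr₁ = V₁/√(g·y₁) = 7.95/√(9.81×0.519) = 3.52.
From the momentum equation for a rectangular channel, y₂/y₁ = ½[√(1 + 8Fr₁²) − 1] = ½[√100.3 − 1] = 4.51.
y₂ = 4.51 × 0.519 = 2.34 m.
Head loss: ΔE = (y₂ − y₁)³/(4y₁y₂) = (2.34 − 0.519)³/(4×0.519×2.34) = 6.03/4.86 = 1.24 m.
q = V₁·y₁ = 7.95 × 0.519 = 4.13 m²/s. Q = q·b = 4.13 × 2.34 = 9.65 m³/s. P = γ·Q·ΔE = 9.81 × 9.65 × 1.24 = 118 kW.

P = 118 kW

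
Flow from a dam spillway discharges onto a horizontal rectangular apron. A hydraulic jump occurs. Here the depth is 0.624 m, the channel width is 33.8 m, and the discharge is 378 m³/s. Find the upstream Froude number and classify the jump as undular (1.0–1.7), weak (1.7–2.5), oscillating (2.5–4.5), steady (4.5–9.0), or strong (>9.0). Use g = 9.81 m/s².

q = Q/b = 378/33.8 = 11.2 m²/s; V₁ = q/y₁ = 17.9 m/s. Fr₁ = V₁/√(g·y₁) = 7.24.
Fr₁ = 7.24 lies in the steady range.

Fr₁ = 7.24; steady jump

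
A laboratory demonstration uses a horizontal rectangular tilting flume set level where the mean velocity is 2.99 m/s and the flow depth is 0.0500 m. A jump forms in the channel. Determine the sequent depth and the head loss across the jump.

y₂ = 0.278 m; ΔE = 0.213 m

Fr₁ = V₁/√(g·y₁) = 2.99/√(9.81×0.0500) = 4.27.
Conjugate-depth relation: y₂/y₁ = ½[√(1 + 8Fr₁²) − 1] = ½[√146.8 − 1] = 5.56.
y₂ = 5.56 × 0.0500 = 0.278 m.
q = V₁·y₁ = 2.99 × 0.0500 = 0.150 m²/s. V₂ = q/y₂ = 0.150/0.278 = 0.538 m/s. E₁ = y₁ + V₁²/2g = 0.506 m; E₂ = y₂ + V₂²/2g = 0.293 m. ΔE = E₁ − E₂ = 0.213 m.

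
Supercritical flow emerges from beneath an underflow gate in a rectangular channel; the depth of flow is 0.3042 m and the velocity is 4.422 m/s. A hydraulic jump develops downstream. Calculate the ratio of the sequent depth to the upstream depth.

y₂/y₁ = 3.154

Fr₁ = V₁/√(g·y₁) = 4.422/√(9.81×0.3042) = 2.560.
Conjugate-depth relation: y₂/y₁ = ½[√(1 + 8Fr₁²) − 1] = ½[√53.420 − 1] = 3.154.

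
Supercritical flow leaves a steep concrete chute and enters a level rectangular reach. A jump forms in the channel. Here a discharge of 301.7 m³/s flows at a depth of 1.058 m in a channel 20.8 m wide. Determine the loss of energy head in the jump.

ΔE = 4.465 m

q = Q/b = 301.7/20.8 = 14.50 m²/s; V₁ = q/y₁ = 13.71 m/s. Fr₁ = V₁/√(g·y₁) = 4.255.
By Bélanger, y₂/y₁ = ½[√(1 + 8Fr₁²) − 1] = ½[√145.87 − 1] = 5.539.
y₂ = 5.539 × 1.058 = 5.860 m.
V₂ = q/y₂ = 14.50/5.860 = 2.475 m/s. E₁ = y₁ + V₁²/2g = 10.64 m; E₂ = y₂ + V₂²/2g = 6.172 m. ΔE = E₁ − E₂ = 4.465 m.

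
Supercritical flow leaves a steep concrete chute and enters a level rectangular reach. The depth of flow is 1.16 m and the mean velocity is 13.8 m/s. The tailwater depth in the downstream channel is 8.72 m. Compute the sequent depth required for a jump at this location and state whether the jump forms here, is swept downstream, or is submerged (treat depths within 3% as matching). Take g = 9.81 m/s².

y₂ = 6.16 m; the jump is submerged

Fr₁ = V₁/√(g·y₁) = 13.8/√(9.81×1.16) = 4.09.
Sequent-depth ratio: y₂/y₁ = ½[√(1 + 8Fr₁²) − 1] = ½[√134.9 − 1] = 5.31.
y₂ = 5.31 × 1.16 = 6.16 m.
Tailwater y_tw = 8.72 m: y_tw > y₂, so the jump is submerged.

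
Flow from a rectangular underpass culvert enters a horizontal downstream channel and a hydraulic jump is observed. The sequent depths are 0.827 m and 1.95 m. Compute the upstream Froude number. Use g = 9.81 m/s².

Fr₁ = 1.99

For a rectangular channel the momentum equation gives q² = ½·g·y₁·y₂·(y₁ + y₂) = ½×9.81×0.827×1.95×2.78 = 22.0.
q = √22.0 = 4.69 m²/s.
V₁ = q/y₁ = 5.67 m/s; Fr₁ = V₁/√(g·y₁) = 1.99.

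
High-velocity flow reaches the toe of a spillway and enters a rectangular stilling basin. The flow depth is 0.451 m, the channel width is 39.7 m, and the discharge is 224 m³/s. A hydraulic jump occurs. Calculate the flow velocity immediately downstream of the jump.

q = Q/b = 224/39.7 = 5.64 m²/s; V₁ = q/y₁ = 12.5 m/s. Fr₁ = V₁/√(g·y₁) = 5.95.
From the momentum equation for a rectangular channel, y₂/y₁ = ½[√(1 + 8Fr₁²) − 1] = ½[√284.0 − 1] = 7.93.
y₂ = 7.93 × 0.451 = 3.57 m.
V₂ = q/y₂ = 5.64/3.57 = 1.58 m/s.

V₂ = 1.58 m/s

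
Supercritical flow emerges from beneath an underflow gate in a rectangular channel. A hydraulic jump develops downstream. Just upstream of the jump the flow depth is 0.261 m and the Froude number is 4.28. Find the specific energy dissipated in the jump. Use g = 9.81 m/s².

Fr₁ = 4.28 (given).
By Bélanger, y₂/y₁ = ½[√(1 + 8Fr₁²) − 1] = ½[√147.5 − 1] = 5.57.
y₂ = 5.57 × 0.261 = 1.45 m.
V₁ = Fr₁·√(g·y₁) = 4.28×√(9.81×0.261) = 6.85 m/s; q = V₁·y₁ = 1.79 m²/s. V₂ = q/y₂ = 1.79/1.45 = 1.23 m/s. E₁ = y₁ + V₁²/2g = 2.65 m; E₂ = y₂ + V₂²/2g = 1.53 m. ΔE = E₁ − E₂ = 1.12 m.

ΔE = 1.12 m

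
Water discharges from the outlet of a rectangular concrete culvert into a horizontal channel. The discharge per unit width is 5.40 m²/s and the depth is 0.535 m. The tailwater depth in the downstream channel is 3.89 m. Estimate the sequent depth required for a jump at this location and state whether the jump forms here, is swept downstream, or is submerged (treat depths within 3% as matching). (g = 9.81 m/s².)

y₂ = 3.08 m; the jump is submerged

V₁ = q/y₁ = 5.40/0.535 = 10.1 m/s. Fr₁ = V₁/√(g·y₁) = 10.1/√(9.81×0.535) = 4.41.
Bélanger equation: y₂/y₁ = ½[√(1 + 8Fr₁²) − 1] = ½[√156.3 − 1] = 5.75.
y₂ = 5.75 × 0.535 = 3.08 m.
Tailwater y_tw = 3.89 m: y_tw > y₂, so the jump is submerged.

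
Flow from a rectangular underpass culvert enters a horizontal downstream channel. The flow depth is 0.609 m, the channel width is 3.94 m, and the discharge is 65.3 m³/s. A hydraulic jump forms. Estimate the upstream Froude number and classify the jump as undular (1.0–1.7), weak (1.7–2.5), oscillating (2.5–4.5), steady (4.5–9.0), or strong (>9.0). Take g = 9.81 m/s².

Fr₁ = 11.1; strong jump

q = Q/b = 65.3/3.94 = 16.6 m²/s; V₁ = q/y₁ = 27.2 m/s. Fr₁ = V₁/√(g·y₁) = 11.1.
Fr₁ = 11.1 lies in the strong range.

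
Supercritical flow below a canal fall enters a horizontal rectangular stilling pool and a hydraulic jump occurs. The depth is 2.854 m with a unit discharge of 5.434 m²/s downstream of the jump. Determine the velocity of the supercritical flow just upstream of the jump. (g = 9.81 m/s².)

V₂ = q/y₂ = 5.434/2.854 = 1.904 m/s; Fr₂ = V₂/√(g·y₂) = 0.3598.
From the momentum equation (using Fr₂), y₁/y₂ = ½[√(1 + 8Fr₂²) − 1] = ½[√2.0359 − 1] = 0.2134.
y₁ = 0.2134 × 2.854 = 0.6091 m.
V₁ = q/y₁ = 5.434/0.6091 = 8.921 m/s.

V₁ = 8.921 m/s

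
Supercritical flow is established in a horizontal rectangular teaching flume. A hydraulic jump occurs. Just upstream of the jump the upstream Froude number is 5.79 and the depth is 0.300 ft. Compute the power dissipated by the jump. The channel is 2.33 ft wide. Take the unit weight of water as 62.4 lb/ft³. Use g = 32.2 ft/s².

Fr₁ = 5.79 (given).
Sequent-depth ratio: y₂/y₁ = ½[√(1 + 8Fr₁²) − 1] = ½[√269.2 − 1] = 7.70.
y₂ = 7.70 × 0.300 = 2.31 ft.
Head loss: ΔE = (y₂ − y₁)³/(4y₁y₂) = (2.31 − 0.300)³/(4×0.300×2.31) = 8.13/2.77 = 2.93 ft.
V₁ = Fr₁·√(g·y₁) = 5.79×√(32.2×0.300) = 18.0 ft/s; q = V₁·y₁ = 5.40 ft²/s. Q = q·b = 5.40 × 2.33 = 12.6 cfs. P = γ·Q·ΔE/550 = 62.4 × 12.6 × 2.93 / 550 = 4.19 hp.

P = 4.19 hp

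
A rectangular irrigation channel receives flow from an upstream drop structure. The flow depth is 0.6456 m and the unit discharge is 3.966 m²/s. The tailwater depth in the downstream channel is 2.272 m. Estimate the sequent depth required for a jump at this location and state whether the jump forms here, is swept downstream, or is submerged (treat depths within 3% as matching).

V₁ = q/y₁ = 3.966/0.6456 = 6.143 m/s. Fr₁ = V₁/√(g·y₁) = 6.143/√(9.81×0.6456) = 2.441.
From the momentum equation for a rectangular channel, y₂/y₁ = ½[√(1 + 8Fr₁²) − 1] = ½[√48.669 − 1] = 2.988.
y₂ = 2.988 × 0.6456 = 1.929 m.
Tailwater y_tw = 2.272 m: y_tw > y₂, so the jump is submerged.

y₂ = 1.929 m; the jump is submerged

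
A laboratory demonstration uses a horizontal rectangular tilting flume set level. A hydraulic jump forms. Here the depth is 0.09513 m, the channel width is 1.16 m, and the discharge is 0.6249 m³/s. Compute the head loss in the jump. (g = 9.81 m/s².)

ΔE = 0.9602 m

q = Q/b = 0.6249/1.16 = 0.5387 m²/s; V₁ = q/y₁ = 5.663 m/s. Fr₁ = V₁/√(g·y₁) = 5.862.
Sequent-depth ratio: y₂/y₁ = ½[√(1 + 8Fr₁²) − 1] = ½[√275.90 − 1] = 7.805.
y₂ = 7.805 × 0.09513 = 0.7425 m.
V₂ = q/y₂ = 0.5387/0.7425 = 0.7255 m/s. E₁ = y₁ + V₁²/2g = 1.730 m; E₂ = y₂ + V₂²/2g = 0.7693 m. ΔE = E₁ − E₂ = 0.9602 m.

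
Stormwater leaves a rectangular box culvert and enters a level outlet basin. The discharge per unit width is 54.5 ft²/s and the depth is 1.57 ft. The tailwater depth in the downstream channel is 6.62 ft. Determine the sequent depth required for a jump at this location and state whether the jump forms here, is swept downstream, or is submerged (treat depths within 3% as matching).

V₁ = q/y₁ = 54.5/1.57 = 34.7 ft/s. Fr₁ = V₁/√(g·y₁) = 34.7/√(32.2×1.57) = 4.88.
Bélanger equation: y₂/y₁ = ½[√(1 + 8Fr₁²) − 1] = ½[√191.7 − 1] = 6.42.
y₂ = 6.42 × 1.57 = 10.1 ft.
Tailwater y_tw = 6.62 ft: y_tw < y₂, so the jump is swept downstream.

y₂ = 10.1 ft; the jump is swept downstream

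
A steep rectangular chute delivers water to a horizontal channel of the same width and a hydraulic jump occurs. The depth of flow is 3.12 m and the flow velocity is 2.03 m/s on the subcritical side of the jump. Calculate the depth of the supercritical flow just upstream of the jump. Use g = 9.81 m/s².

Fr₂ = V₂/√(g·y₂) = 2.03/√(9.81×3.12) = 0.367.
Since the conjugate-depth ratio holds either way, y₁/y₂ = ½[√(1 + 8Fr₂²) − 1] = ½[√2.077 − 1] = 0.221.
y₁ = 0.221 × 3.12 = 0.688 m.

y₁ = 0.688 m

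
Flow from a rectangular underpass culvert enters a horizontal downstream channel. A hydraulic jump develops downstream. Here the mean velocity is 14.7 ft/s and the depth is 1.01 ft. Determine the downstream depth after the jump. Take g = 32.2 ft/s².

Fr₁ = V₁/√(g·y₁) = 14.7/√(32.2×1.01) = 2.58.
From the momentum equation for a rectangular channel, y₂/y₁ = ½[√(1 + 8Fr₁²) − 1] = ½[√54.16 − 1] = 3.18.
y₂ = 3.18 × 1.01 = 3.21 ft.

y₂ = 3.21 ft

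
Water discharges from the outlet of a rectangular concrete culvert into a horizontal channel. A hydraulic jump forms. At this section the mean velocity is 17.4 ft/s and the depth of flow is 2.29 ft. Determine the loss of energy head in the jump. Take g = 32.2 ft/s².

ΔE = 0.665 ft

Fr₁ = V₁/√(g·y₁) = 17.4/√(32.2×2.29) = 2.03.
By Bélanger, y₂/y₁ = ½[√(1 + 8Fr₁²) − 1] = ½[√33.85 − 1] = 2.41.
y₂ = 2.41 × 2.29 = 5.52 ft.
q = V₁·y₁ = 17.4 × 2.29 = 39.8 ft²/s. V₂ = q/y₂ = 39.8/5.52 = 7.22 ft/s. E₁ = y₁ + V₁²/2g = 6.99 ft; E₂ = y₂ + V₂²/2g = 6.33 ft. ΔE = E₁ − E₂ = 0.665 ft.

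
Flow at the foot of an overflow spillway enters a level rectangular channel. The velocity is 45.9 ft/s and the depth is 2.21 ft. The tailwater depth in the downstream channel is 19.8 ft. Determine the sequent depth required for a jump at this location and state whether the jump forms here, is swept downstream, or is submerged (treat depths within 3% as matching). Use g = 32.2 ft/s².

Fr₁ = V₁/√(g·y₁) = 45.9/√(32.2×2.21) = 5.44.
From the momentum equation for a rectangular channel, y₂/y₁ = ½[√(1 + 8Fr₁²) − 1] = ½[√237.8 − 1] = 7.21.
y₂ = 7.21 × 2.21 = 15.9 ft.
Tailwater y_tw = 19.8 ft: y_tw > y₂, so the jump is submerged.

y₂ = 15.9 ft; the jump is submerged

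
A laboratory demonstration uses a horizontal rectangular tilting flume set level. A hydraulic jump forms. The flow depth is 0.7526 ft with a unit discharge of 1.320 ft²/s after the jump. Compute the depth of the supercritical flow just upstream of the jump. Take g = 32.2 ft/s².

y₁ = 0.1579 ft

V₂ = q/y₂ = 1.320/0.7526 = 1.754 ft/s; Fr₂ = V₂/√(g·y₂) = 0.3563.
The Bélanger relation is symmetric: y₁/y₂ = ½[√(1 + 8Fr₂²) − 1] = ½[√2.0155 − 1] = 0.2098.
y₁ = 0.2098 × 0.7526 = 0.1579 ft.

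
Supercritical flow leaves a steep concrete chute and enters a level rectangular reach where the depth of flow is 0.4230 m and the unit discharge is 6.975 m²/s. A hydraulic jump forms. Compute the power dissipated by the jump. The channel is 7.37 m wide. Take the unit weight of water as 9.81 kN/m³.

P = 4806 kW

V₁ = q/y₁ = 6.975/0.4230 = 16.49 m/s. Fr₁ = V₁/√(g·y₁) = 16.49/√(9.81×0.4230) = 8.095.
Bélanger equation: y₂/y₁ = ½[√(1 + 8Fr₁²) − 1] = ½[√525.19 − 1] = 10.96.
y₂ = 10.96 × 0.4230 = 4.635 m.
V₂ = q/y₂ = 6.975/4.635 = 1.505 m/s. E₁ = y₁ + V₁²/2g = 14.28 m; E₂ = y₂ + V₂²/2g = 4.751 m. ΔE = E₁ − E₂ = 9.530 m.
Q = q·b = 6.975 × 7.37 = 51.41 m³/s. P = γ·Q·ΔE = 9.81 × 51.41 × 9.530 = 4806 kW.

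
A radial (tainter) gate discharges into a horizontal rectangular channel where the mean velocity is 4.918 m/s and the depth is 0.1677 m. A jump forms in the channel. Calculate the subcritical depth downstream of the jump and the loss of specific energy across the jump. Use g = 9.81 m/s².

y₂ = 0.8294 m; ΔE = 0.5207 m

Fr₁ = V₁/√(g·y₁) = 4.918/√(9.81×0.1677) = 3.834.
Conjugate-depth relation: y₂/y₁ = ½[√(1 + 8Fr₁²) − 1] = ½[√118.62 − 1] = 4.946.
y₂ = 4.946 × 0.1677 = 0.8294 m.
q = V₁·y₁ = 4.918 × 0.1677 = 0.8247 m²/s. V₂ = q/y₂ = 0.8247/0.8294 = 0.9944 m/s. E₁ = y₁ + V₁²/2g = 1.400 m; E₂ = y₂ + V₂²/2g = 0.8798 m. ΔE = E₁ − E₂ = 0.5207 m.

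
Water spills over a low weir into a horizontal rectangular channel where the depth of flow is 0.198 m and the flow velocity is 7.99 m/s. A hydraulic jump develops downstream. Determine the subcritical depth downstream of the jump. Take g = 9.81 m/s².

y₂ = 1.51 m

Fr₁ = V₁/√(g·y₁) = 7.99/√(9.81×0.198) = 5.73.
By Bélanger, y₂/y₁ = ½[√(1 + 8Fr₁²) − 1] = ½[√263.9 − 1] = 7.62.
y₂ = 7.62 × 0.198 = 1.51 m.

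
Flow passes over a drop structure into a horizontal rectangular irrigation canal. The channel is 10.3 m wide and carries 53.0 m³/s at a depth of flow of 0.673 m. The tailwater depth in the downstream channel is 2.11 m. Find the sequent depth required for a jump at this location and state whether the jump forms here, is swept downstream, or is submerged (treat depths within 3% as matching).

q = Q/b = 53.0/10.3 = 5.15 m²/s; V₁ = q/y₁ = 7.65 m/s. Fr₁ = V₁/√(g·y₁) = 2.98.
Conjugate-depth relation: y₂/y₁ = ½[√(1 + 8Fr₁²) − 1] = ½[√71.84 − 1] = 3.74.
y₂ = 3.74 × 0.673 = 2.52 m.
Tailwater y_tw = 2.11 m: y_tw < y₂, so the jump is swept downstream.

y₂ = 2.52 m; the jump is swept downstream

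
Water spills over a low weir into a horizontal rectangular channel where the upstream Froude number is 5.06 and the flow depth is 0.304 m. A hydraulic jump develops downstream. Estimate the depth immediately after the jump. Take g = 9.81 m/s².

Fr₁ = 5.06 (given).
From the momentum equation for a rectangular channel, y₂/y₁ = ½[√(1 + 8Fr₁²) − 1] = ½[√205.8 − 1] = 6.67.
y₂ = 6.67 × 0.304 = 2.03 m.

y₂ = 2.03 m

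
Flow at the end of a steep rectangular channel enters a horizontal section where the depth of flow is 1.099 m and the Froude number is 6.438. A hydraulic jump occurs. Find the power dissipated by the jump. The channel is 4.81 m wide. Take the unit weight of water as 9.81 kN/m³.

Fr₁ = 6.438 (given).
Sequent-depth ratio: y₂/y₁ = ½[√(1 + 8Fr₁²) − 1] = ½[√332.58 − 1] = 8.618.
y₂ = 8.618 × 1.099 = 9.472 m.
Head loss: ΔE = (y₂ − y₁)³/(4y₁y₂) = (9.472 − 1.099)³/(4×1.099×9.472) = 586.9/41.64 = 14.10 m.
V₁ = Fr₁·√(g·y₁) = 6.438×√(9.81×1.099) = 21.14 m/s; q = V₁·y₁ = 23.23 m²/s. Q = q·b = 23.23 × 4.81 = 111.7 m³/s. P = γ·Q·ΔE = 9.81 × 111.7 × 14.10 = 15453 kW.

P = 15453 kW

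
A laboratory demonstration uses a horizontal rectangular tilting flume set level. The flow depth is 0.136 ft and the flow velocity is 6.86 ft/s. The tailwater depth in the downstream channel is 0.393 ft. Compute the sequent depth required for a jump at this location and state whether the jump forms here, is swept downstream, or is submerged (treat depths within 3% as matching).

y₂ = 0.566 ft; the jump is swept downstream

Fr₁ = V₁/√(g·y₁) = 6.86/√(32.2×0.136) = 3.28.
Conjugate-depth relation: y₂/y₁ = ½[√(1 + 8Fr₁²) − 1] = ½[√86.97 − 1] = 4.16.
y₂ = 4.16 × 0.136 = 0.566 ft.
Tailwater y_tw = 0.393 ft: y_tw < y₂, so the jump is swept downstream.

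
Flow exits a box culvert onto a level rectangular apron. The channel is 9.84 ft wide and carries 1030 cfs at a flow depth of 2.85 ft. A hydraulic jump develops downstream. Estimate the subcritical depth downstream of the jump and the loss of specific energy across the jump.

q = Q/b = 1030/9.84 = 105 ft²/s; V₁ = q/y₁ = 36.7 ft/s. Fr₁ = V₁/√(g·y₁) = 3.83.
Sequent-depth ratio: y₂/y₁ = ½[√(1 + 8Fr₁²) − 1] = ½[√118.6 − 1] = 4.95.
y₂ = 4.95 × 2.85 = 14.1 ft.
V₂ = q/y₂ = 105/14.1 = 7.43 ft/s. E₁ = y₁ + V₁²/2g = 23.8 ft; E₂ = y₂ + V₂²/2g = 14.9 ft. ΔE = E₁ − E₂ = 8.85 ft.

y₂ = 14.1 ft; ΔE = 8.85 ft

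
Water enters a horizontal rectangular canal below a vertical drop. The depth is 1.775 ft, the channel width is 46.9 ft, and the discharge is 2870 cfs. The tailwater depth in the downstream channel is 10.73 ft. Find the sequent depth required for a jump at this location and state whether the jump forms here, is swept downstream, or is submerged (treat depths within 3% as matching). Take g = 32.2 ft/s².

y₂ = 10.59 ft; the jump forms here

q = Q/b = 2870/46.9 = 61.19 ft²/s; V₁ = q/y₁ = 34.48 ft/s. Fr₁ = V₁/√(g·y₁) = 4.560.
Bélanger equation: y₂/y₁ = ½[√(1 + 8Fr₁²) − 1] = ½[√167.36 − 1] = 5.968.
y₂ = 5.968 × 1.775 = 10.59 ft.
Tailwater y_tw = 10.73 ft: y_tw ≈ y₂, so the jump forms here.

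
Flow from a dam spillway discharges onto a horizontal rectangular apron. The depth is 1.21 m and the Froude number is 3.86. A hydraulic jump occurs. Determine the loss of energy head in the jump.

Fr₁ = 3.86 (given).
Bélanger equation: y₂/y₁ = ½[√(1 + 8Fr₁²) − 1] = ½[√120.2 − 1] = 4.98.
y₂ = 4.98 × 1.21 = 6.03 m.
V₁ = Fr₁·√(g·y₁) = 3.86×√(9.81×1.21) = 13.3 m/s; q = V₁·y₁ = 16.1 m²/s. V₂ = q/y₂ = 16.1/6.03 = 2.67 m/s. E₁ = y₁ + V₁²/2g = 10.2 m; E₂ = y₂ + V₂²/2g = 6.39 m. ΔE = E₁ − E₂ = 3.83 m.

ΔE = 3.83 m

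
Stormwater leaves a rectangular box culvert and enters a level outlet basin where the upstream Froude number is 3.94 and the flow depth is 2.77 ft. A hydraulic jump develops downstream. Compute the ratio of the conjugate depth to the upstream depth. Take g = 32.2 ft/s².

y₂/y₁ = 5.09

Fr₁ = 3.94 (given).
Bélanger equation: y₂/y₁ = ½[√(1 + 8Fr₁²) − 1] = ½[√125.2 − 1] = 5.09.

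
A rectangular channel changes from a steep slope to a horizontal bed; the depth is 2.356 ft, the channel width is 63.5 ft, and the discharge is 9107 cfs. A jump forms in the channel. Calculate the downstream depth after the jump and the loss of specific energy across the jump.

y₂ = 22.14 ft; ΔE = 37.11 ft

q = Q/b = 9107/63.5 = 143.4 ft²/s; V₁ = q/y₁ = 60.87 ft/s. Fr₁ = V₁/√(g·y₁) = 6.989.
From the momentum equation for a rectangular channel, y₂/y₁ = ½[√(1 + 8Fr₁²) − 1] = ½[√391.76 − 1] = 9.396.
y₂ = 9.396 × 2.356 = 22.14 ft.
V₂ = q/y₂ = 143.4/22.14 = 6.478 ft/s. E₁ = y₁ + V₁²/2g = 59.90 ft; E₂ = y₂ + V₂²/2g = 22.79 ft. ΔE = E₁ − E₂ = 37.11 ft.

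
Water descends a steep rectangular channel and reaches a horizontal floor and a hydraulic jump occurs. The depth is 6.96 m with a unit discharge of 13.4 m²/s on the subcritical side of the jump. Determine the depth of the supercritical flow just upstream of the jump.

y₁ = 0.688 m

V₂ = q/y₂ = 13.4/6.96 = 1.93 m/s; Fr₂ = V₂/√(g·y₂) = 0.233.
Since the conjugate-depth ratio holds either way, y₁/y₂ = ½[√(1 + 8Fr₂²) − 1] = ½[√1.434 − 1] = 0.0988.
y₁ = 0.0988 × 6.96 = 0.688 m.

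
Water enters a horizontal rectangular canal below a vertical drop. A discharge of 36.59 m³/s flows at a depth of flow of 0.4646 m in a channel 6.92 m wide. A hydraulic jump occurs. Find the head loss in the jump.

ΔE = 3.656 m

q = Q/b = 36.59/6.92 = 5.288 m²/s; V₁ = q/y₁ = 11.38 m/s. Fr₁ = V₁/√(g·y₁) = 5.331.
Conjugate-depth relation: y₂/y₁ = ½[√(1 + 8Fr₁²) − 1] = ½[√228.35 − 1] = 7.056.
y₂ = 7.056 × 0.4646 = 3.278 m.
Head loss: ΔE = (y₂ − y₁)³/(4y₁y₂) = (3.278 − 0.4646)³/(4×0.4646×3.278) = 22.27/6.092 = 3.656 m.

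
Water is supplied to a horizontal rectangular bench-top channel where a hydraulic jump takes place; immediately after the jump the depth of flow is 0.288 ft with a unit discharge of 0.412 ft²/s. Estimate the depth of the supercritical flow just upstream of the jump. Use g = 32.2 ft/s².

y₁ = 0.0955 ft

V₂ = q/y₂ = 0.412/0.288 = 1.43 ft/s; Fr₂ = V₂/√(g·y₂) = 0.470.
Since the conjugate-depth ratio holds either way, y₁/y₂ = ½[√(1 + 8Fr₂²) − 1] = ½[√2.765 − 1] = 0.331.
y₁ = 0.331 × 0.288 = 0.0955 ft.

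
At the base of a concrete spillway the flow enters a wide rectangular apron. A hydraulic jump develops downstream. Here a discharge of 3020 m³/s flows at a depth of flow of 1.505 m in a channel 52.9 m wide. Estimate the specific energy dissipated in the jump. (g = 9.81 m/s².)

ΔE = 54.17 m

q = Q/b = 3020/52.9 = 57.09 m²/s; V₁ = q/y₁ = 37.93 m/s. Fr₁ = V₁/√(g·y₁) = 9.872.
From the momentum equation for a rectangular channel, y₂/y₁ = ½[√(1 + 8Fr₁²) − 1] = ½[√780.68 − 1] = 13.47.
y₂ = 13.47 × 1.505 = 20.27 m.
V₂ = q/y₂ = 57.09/20.27 = 2.816 m/s. E₁ = y₁ + V₁²/2g = 74.84 m; E₂ = y₂ + V₂²/2g = 20.68 m. ΔE = E₁ − E₂ = 54.17 m.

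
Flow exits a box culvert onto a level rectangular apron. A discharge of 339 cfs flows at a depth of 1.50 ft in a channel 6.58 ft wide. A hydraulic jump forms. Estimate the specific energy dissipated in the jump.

ΔE = 9.62 ft

q = Q/b = 339/6.58 = 51.5 ft²/s; V₁ = q/y₁ = 34.3 ft/s. Fr₁ = V₁/√(g·y₁) = 4.94.
Bélanger equation: y₂/y₁ = ½[√(1 + 8Fr₁²) − 1] = ½[√196.4 − 1] = 6.51.
y₂ = 6.51 × 1.50 = 9.76 ft.
Head loss: ΔE = (y₂ − y₁)³/(4y₁y₂) = (9.76 − 1.50)³/(4×1.50×9.76) = 564/58.6 = 9.62 ft.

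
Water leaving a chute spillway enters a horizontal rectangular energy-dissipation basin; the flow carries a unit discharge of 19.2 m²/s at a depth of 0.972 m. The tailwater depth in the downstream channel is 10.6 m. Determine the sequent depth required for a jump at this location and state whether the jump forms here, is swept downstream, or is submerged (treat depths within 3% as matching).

V₁ = q/y₁ = 19.2/0.972 = 19.8 m/s. Fr₁ = V₁/√(g·y₁) = 19.8/√(9.81×0.972) = 6.40.
Bélanger equation: y₂/y₁ = ½[√(1 + 8Fr₁²) − 1] = ½[√328.4 − 1] = 8.56.
y₂ = 8.56 × 0.972 = 8.32 m.
Tailwater y_tw = 10.6 m: y_tw > y₂, so the jump is submerged.

y₂ = 8.32 m; the jump is submerged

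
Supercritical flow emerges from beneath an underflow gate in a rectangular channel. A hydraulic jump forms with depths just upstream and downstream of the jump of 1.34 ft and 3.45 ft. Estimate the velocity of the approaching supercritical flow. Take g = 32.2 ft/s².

For a rectangular channel the momentum equation gives q² = ½·g·y₁·y₂·(y₁ + y₂) = ½×32.2×1.34×3.45×4.79 = 357.
q = √357 = 18.9 ft²/s.
V₁ = q/y₁ = 18.9/1.34 = 14.1 ft/s.

V₁ = 14.1 ft/s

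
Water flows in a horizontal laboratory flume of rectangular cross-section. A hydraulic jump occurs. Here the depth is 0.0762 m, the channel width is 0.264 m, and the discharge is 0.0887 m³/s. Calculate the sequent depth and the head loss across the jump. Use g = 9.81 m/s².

y₂ = 0.513 m; ΔE = 0.532 m

q = Q/b = 0.0887/0.264 = 0.336 m²/s; V₁ = q/y₁ = 4.41 m/s. Fr₁ = V₁/√(g·y₁) = 5.10.
Bélanger equation: y₂/y₁ = ½[√(1 + 8Fr₁²) − 1] = ½[√209.1 − 1] = 6.73.
y₂ = 6.73 × 0.0762 = 0.513 m.
V₂ = q/y₂ = 0.336/0.513 = 0.655 m/s. E₁ = y₁ + V₁²/2g = 1.07 m; E₂ = y₂ + V₂²/2g = 0.535 m. ΔE = E₁ − E₂ = 0.532 m.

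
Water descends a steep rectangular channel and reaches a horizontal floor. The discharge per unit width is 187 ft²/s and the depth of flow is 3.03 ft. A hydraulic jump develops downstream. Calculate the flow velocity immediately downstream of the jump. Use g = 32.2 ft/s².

V₂ = 7.39 ft/s

V₁ = q/y₁ = 187/3.03 = 61.7 ft/s. Fr₁ = V₁/√(g·y₁) = 61.7/√(32.2×3.03) = 6.25.
Sequent-depth ratio: y₂/y₁ = ½[√(1 + 8Fr₁²) − 1] = ½[√313.3 − 1] = 8.35.
y₂ = 8.35 × 3.03 = 25.3 ft.
V₂ = q/y₂ = 187/25.3 = 7.39 ft/s.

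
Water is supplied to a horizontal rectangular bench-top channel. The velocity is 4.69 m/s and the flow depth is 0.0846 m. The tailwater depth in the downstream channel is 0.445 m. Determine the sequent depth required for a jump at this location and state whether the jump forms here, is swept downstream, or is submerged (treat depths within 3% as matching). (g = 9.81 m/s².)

y₂ = 0.575 m; the jump is swept downstream

Fr₁ = V₁/√(g·y₁) = 4.69/√(9.81×0.0846) = 5.15.
Conjugate-depth relation: y₂/y₁ = ½[√(1 + 8Fr₁²) − 1] = ½[√213.0 − 1] = 6.80.
y₂ = 6.80 × 0.0846 = 0.575 m.
Tailwater y_tw = 0.445 m: y_tw < y₂, so the jump is swept downstream.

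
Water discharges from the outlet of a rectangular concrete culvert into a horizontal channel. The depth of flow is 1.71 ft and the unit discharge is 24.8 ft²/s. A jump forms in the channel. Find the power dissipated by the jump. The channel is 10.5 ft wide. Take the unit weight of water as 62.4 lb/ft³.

P = 12.3 hp

V₁ = q/y₁ = 24.8/1.71 = 14.5 ft/s. Fr₁ = V₁/√(g·y₁) = 14.5/√(32.2×1.71) = 1.95.
By Bélanger, y₂/y₁ = ½[√(1 + 8Fr₁²) − 1] = ½[√31.56 − 1] = 2.31.
y₂ = 2.31 × 1.71 = 3.95 ft.
V₂ = q/y₂ = 24.8/3.95 = 6.28 ft/s. E₁ = y₁ + V₁²/2g = 4.98 ft; E₂ = y₂ + V₂²/2g = 4.56 ft. ΔE = E₁ − E₂ = 0.415 ft.
Q = q·b = 24.8 × 10.5 = 260 cfs. P = γ·Q·ΔE/550 = 62.4 × 260 × 0.415 / 550 = 12.3 hp.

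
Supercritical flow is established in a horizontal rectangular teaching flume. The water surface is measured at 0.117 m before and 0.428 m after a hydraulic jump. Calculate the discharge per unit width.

For a rectangular channel the momentum equation gives q² = ½·g·y₁·y₂·(y₁ + y₂) = ½×9.81×0.117×0.428×0.545 = 0.134.
q = √0.134 = 0.366 m²/s.

q = 0.366 m²/s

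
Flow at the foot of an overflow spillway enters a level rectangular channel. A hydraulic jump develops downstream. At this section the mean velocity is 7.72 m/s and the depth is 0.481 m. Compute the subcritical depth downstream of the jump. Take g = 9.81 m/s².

Fr₁ = V₁/√(g·y₁) = 7.72/√(9.81×0.481) = 3.55.
Sequent-depth ratio: y₂/y₁ = ½[√(1 + 8Fr₁²) − 1] = ½[√102.0 − 1] = 4.55.
y₂ = 4.55 × 0.481 = 2.19 m.

y₂ = 2.19 m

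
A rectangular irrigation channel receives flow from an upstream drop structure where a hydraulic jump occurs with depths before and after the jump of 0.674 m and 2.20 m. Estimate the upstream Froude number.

For a rectangular channel the momentum equation gives q² = ½·g·y₁·y₂·(y₁ + y₂) = ½×9.81×0.674×2.20×2.87 = 20.9.
q = √20.9 = 4.57 m²/s.
V₁ = q/y₁ = 6.78 m/s; Fr₁ = V₁/√(g·y₁) = 2.64.

Fr₁ = 2.64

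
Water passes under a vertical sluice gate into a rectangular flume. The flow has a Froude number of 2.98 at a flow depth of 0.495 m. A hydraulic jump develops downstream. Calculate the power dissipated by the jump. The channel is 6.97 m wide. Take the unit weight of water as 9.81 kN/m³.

Fr₁ = 2.98 (given).
Conjugate-depth relation: y₂/y₁ = ½[√(1 + 8Fr₁²) − 1] = ½[√72.04 − 1] = 3.74.
y₂ = 3.74 × 0.495 = 1.85 m.
Head loss: ΔE = (y₂ − y₁)³/(4y₁y₂) = (1.85 − 0.495)³/(4×0.495×1.85) = 2.51/3.67 = 0.683 m.
V₁ = Fr₁·√(g·y₁) = 2.98×√(9.81×0.495) = 6.57 m/s; q = V₁·y₁ = 3.25 m²/s. Q = q·b = 3.25 × 6.97 = 22.7 m³/s. P = γ·Q·ΔE = 9.81 × 22.7 × 0.683 = 152 kW.

P = 152 kW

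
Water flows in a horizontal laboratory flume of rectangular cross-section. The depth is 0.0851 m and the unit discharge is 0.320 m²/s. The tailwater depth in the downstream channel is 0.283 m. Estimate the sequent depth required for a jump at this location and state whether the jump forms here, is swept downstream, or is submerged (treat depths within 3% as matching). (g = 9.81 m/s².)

V₁ = q/y₁ = 0.320/0.0851 = 3.76 m/s. Fr₁ = V₁/√(g·y₁) = 3.76/√(9.81×0.0851) = 4.12.
Sequent-depth ratio: y₂/y₁ = ½[√(1 + 8Fr₁²) − 1] = ½[√136.5 − 1] = 5.34.
y₂ = 5.34 × 0.0851 = 0.455 m.
Tailwater y_tw = 0.283 m: y_tw < y₂, so the jump is swept downstream.

y₂ = 0.455 m; the jump is swept downstream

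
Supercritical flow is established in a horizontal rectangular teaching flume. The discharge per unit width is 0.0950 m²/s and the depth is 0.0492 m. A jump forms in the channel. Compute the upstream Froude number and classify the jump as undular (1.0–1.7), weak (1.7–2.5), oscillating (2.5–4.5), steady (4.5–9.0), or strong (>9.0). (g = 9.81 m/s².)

V₁ = q/y₁ = 0.0950/0.0492 = 1.93 m/s. Fr₁ = V₁/√(g·y₁) = 1.93/√(9.81×0.0492) = 2.78.
Fr₁ = 2.78 lies in the oscillating range.

Fr₁ = 2.78; oscillating jump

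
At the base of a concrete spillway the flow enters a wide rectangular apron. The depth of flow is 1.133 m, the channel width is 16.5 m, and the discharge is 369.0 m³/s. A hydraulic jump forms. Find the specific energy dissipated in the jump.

q = Q/b = 369.0/16.5 = 22.36 m²/s; V₁ = q/y₁ = 19.74 m/s. Fr₁ = V₁/√(g·y₁) = 5.921.
From the momentum equation for a rectangular channel, y₂/y₁ = ½[√(1 + 8Fr₁²) − 1] = ½[√281.42 − 1] = 7.888.
y₂ = 7.888 × 1.133 = 8.937 m.
Head loss: ΔE = (y₂ − y₁)³/(4y₁y₂) = (8.937 − 1.133)³/(4×1.133×8.937) = 475.3/40.50 = 11.73 m.

ΔE = 11.73 m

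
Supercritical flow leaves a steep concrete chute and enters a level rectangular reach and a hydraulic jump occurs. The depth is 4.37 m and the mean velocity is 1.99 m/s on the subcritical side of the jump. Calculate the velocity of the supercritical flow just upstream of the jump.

V₁ = 12.5 m/s

Fr₂ = V₂/√(g·y₂) = 1.99/√(9.81×4.37) = 0.304.
Applying the sequent-depth relation in reverse, y₁/y₂ = ½[√(1 + 8Fr₂²) − 1] = ½[√1.739 − 1] = 0.159.
y₁ = 0.159 × 4.37 = 0.696 m.
V₁ = q/y₁ = 8.70/0.696 = 12.5 m/s.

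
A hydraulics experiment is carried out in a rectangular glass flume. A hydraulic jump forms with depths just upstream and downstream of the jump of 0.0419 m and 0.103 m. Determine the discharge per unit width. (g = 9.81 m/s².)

q = 0.0554 m²/s

For a rectangular channel the momentum equation gives q² = ½·g·y₁·y₂·(y₁ + y₂) = ½×9.81×0.0419×0.103×0.145 = 0.00307.
q = √0.00307 = 0.0554 m²/s.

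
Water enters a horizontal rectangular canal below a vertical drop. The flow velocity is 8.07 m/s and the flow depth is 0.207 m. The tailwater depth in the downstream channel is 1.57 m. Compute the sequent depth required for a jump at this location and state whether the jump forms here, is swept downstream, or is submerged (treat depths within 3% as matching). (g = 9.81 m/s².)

y₂ = 1.56 m; the jump forms here

Fr₁ = V₁/√(g·y₁) = 8.07/√(9.81×0.207) = 5.66.
Sequent-depth ratio: y₂/y₁ = ½[√(1 + 8Fr₁²) − 1] = ½[√257.6 − 1] = 7.52.
y₂ = 7.52 × 0.207 = 1.56 m.
Tailwater y_tw = 1.57 m: y_tw ≈ y₂, so the jump forms here.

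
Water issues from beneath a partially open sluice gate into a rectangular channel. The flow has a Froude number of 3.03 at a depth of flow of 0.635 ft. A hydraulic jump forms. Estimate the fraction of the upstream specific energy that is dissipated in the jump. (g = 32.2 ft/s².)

Fr₁ = 3.03 (given).
Conjugate-depth relation: y₂/y₁ = ½[√(1 + 8Fr₁²) − 1] = ½[√74.45 − 1] = 3.81.
y₂ = 3.81 × 0.635 = 2.42 ft.
E₁ = y₁(1 + Fr₁²/2) = 0.635×(1 + 3.03²/2) = 3.55 ft. ΔE = (y₂ − y₁)³/(4y₁y₂) = 0.928 ft. ΔE/E₁ = 0.928/3.55 = 0.261.

ΔE/E₁ = 0.261 (26.1%)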